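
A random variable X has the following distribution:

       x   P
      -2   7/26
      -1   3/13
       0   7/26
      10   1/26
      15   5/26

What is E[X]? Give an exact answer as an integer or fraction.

5/2

E[X] = (7/26)·(-2) + (3/13)·(-1) + (7/26)·0 + (1/26)·10 + (5/26)·15
     = 5/2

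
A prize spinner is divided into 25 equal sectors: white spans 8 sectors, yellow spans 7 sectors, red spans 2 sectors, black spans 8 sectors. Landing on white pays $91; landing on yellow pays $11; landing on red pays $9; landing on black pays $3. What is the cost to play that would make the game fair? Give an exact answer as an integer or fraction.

E[payout] = (8/25)·91 + (7/25)·11 + (2/25)·9 + (8/25)·3 = 847/25
Fair fee = E[payout] = 847/25

847/25 dollars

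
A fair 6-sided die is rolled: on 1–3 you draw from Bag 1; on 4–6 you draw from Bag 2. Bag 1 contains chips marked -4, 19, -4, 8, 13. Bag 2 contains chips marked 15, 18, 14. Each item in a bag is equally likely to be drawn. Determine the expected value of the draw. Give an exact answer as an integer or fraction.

331/30

E[X | Bag 1] = (-4 + 19 − 4 + 8 + 13)/5 = 32/5
E[X | Bag 2] = (15 + 18 + 14)/3 = 47/3
E[X] = (1/2)·32/5 + (1/2)·47/3 = 331/30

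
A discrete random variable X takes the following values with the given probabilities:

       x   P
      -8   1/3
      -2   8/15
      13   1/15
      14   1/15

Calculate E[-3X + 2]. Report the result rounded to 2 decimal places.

7.80

E[-3x+2] = (1/3)·26 + (8/15)·8 + (1/15)·(-37) + (1/15)·(-40)
     = 39/5 ≈ 7.80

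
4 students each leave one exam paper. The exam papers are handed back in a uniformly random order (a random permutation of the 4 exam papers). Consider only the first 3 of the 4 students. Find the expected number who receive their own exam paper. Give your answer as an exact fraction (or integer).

Let Xᵢ = 1 if person i gets their own exam paper. For each i, P(Xᵢ=1) = 1/4.
By linearity of expectation, E[X₁+…+X_3] = 3·(1/4) = 3/4.

3/4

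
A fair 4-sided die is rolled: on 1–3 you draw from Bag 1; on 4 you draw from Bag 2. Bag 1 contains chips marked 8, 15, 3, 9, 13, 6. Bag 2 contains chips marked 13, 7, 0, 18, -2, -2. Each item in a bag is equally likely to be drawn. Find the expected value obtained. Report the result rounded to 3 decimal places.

8.167

E[X | Bag 1] = (8 + 15 + 3 + 9 + 13 + 6)/6 = 9
E[X | Bag 2] = (13 + 7 + 0 + 18 − 2 − 2)/6 = 17/3
E[X] = (3/4)·9 + (1/4)·17/3 = 49/6 ≈ 8.167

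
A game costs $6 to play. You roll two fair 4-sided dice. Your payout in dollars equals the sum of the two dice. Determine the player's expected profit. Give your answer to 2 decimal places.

-$1.00

Distribution of the sum of the two dice: 2 w.p. 1/16, 3 w.p. 1/8, 4 w.p. 3/16, 5 w.p. 1/4, 6 w.p. 3/16, 7 w.p. 1/8, …
E[payout] = (1/16)·2 + (1/8)·3 + (3/16)·4 + (1/4)·5 + (3/16)·6 + (1/8)·7 + (1/16)·8 = 5
Expected profit = 5 − 6 = -1 ≈ -$1.00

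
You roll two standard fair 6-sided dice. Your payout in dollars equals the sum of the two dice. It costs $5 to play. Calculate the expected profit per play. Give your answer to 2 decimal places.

$2.00

Distribution of the sum of the two dice: 2 w.p. 1/36, 3 w.p. 1/18, 4 w.p. 1/12, 5 w.p. 1/9, 6 w.p. 5/36, 7 w.p. 1/6, …
E[payout] = (1/36)·2 + (1/18)·3 + (1/12)·4 + (1/9)·5 + (5/36)·6 + (1/6)·7 + (5/36)·8 + (1/9)·9 + (1/12)·10 + (1/18)·11 + (1/36)·12 = 7
Expected profit = 7 − 5 = 2 ≈ $2.00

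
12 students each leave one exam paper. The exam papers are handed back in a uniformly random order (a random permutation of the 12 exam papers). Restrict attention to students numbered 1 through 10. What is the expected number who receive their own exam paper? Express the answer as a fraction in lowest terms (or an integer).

Let Xᵢ = 1 if person i gets their own exam paper. For each i, P(Xᵢ=1) = 1/12.
By linearity of expectation, E[X₁+…+X_10] = 10·(1/12) = 5/6.

5/6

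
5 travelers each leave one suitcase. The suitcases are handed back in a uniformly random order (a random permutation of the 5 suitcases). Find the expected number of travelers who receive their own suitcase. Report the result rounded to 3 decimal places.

Let Xᵢ = 1 if person i gets their own suitcase. For each i, P(Xᵢ=1) = 1/5.
By linearity of expectation, E[X₁+…+X_5] = 5·(1/5) = 1.
≈ 1.000

1.000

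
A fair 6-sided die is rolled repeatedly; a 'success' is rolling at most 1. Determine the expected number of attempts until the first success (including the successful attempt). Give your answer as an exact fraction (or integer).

For a geometric distribution, E[trials] = 1/p = 1/(1/6) = 6.

6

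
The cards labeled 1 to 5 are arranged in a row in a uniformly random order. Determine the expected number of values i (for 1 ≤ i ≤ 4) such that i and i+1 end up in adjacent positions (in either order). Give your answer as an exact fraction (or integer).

8/5

For each i ∈ {1,…,4}, let Xᵢ = 1 if i and i+1 are adjacent. P(Xᵢ=1) = 2·(5−1)!/5! = 2/5.
By linearity, E[ΣXᵢ] = (4)·(2/5) = 8/5.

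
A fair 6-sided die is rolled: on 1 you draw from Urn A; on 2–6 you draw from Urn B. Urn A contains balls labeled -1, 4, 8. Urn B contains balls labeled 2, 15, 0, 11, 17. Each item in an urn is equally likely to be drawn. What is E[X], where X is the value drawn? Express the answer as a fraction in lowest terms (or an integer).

73/9

E[X | Urn A] = (-1 + 4 + 8)/3 = 11/3
E[X | Urn B] = (2 + 15 + 0 + 11 + 17)/5 = 9
E[X] = (1/6)·11/3 + (5/6)·9 = 73/9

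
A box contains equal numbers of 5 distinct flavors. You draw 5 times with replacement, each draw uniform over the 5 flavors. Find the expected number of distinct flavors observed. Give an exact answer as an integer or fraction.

Let Xⱼ=1 if type j appears at least once. P(Xⱼ=1) = 1 − ((5−1)/5)^5 = 2101/3125.
E[#distinct] = 5·2101/3125 = 2101/625.

2101/625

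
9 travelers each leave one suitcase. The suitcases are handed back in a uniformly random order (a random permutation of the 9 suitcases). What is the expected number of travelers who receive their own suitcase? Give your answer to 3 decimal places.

1.000

Let Xᵢ = 1 if person i gets their own suitcase. For each i, P(Xᵢ=1) = 1/9.
By linearity of expectation, E[X₁+…+X_9] = 9·(1/9) = 1.
≈ 1.000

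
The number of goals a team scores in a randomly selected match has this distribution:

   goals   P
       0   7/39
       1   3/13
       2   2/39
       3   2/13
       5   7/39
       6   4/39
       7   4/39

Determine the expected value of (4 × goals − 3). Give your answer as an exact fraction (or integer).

E[4x-3] = (7/39)·(-3) + (3/13)·1 + (2/39)·5 + (2/13)·9 + (7/39)·17 + (4/39)·21 + (4/39)·25
     = 355/39

355/39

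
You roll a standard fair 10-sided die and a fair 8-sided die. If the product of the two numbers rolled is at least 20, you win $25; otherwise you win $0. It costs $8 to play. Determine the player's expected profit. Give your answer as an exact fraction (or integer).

77/16 dollars

E[payout] = (39/80)·0 + (41/80)·25 = 205/16
Expected profit = 205/16 − 8 = 77/16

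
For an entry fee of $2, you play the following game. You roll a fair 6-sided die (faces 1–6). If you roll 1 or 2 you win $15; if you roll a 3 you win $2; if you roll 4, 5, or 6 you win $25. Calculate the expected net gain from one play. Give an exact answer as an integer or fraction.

E[payout] = (1/6)·2 + (1/3)·15 + (1/2)·25 = 107/6
Expected profit = 107/6 − 2 = 95/6

95/6 dollars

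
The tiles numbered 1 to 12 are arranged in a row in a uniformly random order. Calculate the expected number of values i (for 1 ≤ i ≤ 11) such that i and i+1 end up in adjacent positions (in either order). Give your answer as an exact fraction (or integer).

For each i ∈ {1,…,11}, let Xᵢ = 1 if i and i+1 are adjacent. P(Xᵢ=1) = 2·(12−1)!/12! = 2/12.
By linearity, E[ΣXᵢ] = (11)·(2/12) = 11/6.

11/6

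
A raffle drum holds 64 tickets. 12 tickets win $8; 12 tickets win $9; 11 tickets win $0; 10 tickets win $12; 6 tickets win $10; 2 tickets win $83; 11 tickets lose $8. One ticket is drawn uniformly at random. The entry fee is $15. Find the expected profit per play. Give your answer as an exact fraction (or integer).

-249/32 dollars

E[payout] = (12/64)·8 + (12/64)·9 + (11/64)·0 + (10/64)·12 + (6/64)·10 + (2/64)·83 + (11/64)·(-8) = 231/32
Expected profit = 231/32 − 15 = -249/32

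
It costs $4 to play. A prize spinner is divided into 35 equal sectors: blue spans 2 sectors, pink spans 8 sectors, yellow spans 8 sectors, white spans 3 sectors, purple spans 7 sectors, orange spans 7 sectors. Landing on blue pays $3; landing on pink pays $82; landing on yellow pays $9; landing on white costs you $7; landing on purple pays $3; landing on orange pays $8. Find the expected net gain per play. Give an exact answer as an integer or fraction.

130/7 dollars

E[payout] = (2/35)·3 + (8/35)·82 + (8/35)·9 + (3/35)·(-7) + (7/35)·3 + (7/35)·8 = 158/7
Expected profit = 158/7 − 4 = 130/7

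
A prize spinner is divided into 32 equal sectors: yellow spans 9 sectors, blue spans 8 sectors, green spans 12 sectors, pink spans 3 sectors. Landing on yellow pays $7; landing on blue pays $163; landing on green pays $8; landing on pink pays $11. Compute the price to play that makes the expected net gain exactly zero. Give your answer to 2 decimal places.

E[payout] = (9/32)·7 + (8/32)·163 + (12/32)·8 + (3/32)·11 = 187/4
Fair fee = E[payout] = 187/4 ≈ $46.75

$46.75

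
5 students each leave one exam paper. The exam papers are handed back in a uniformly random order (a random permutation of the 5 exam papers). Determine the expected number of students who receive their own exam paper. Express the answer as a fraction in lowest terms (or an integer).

Let Xᵢ = 1 if person i gets their own exam paper. For each i, P(Xᵢ=1) = 1/5.
By linearity of expectation, E[X₁+…+X_5] = 5·(1/5) = 1.

1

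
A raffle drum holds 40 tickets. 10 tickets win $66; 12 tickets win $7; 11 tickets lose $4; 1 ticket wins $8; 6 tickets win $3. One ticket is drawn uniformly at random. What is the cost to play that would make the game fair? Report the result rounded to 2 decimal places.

E[payout] = (10/40)·66 + (12/40)·7 + (11/40)·(-4) + (1/40)·8 + (6/40)·3 = 363/20
Fair fee = E[payout] = 363/20 ≈ $18.15

$18.15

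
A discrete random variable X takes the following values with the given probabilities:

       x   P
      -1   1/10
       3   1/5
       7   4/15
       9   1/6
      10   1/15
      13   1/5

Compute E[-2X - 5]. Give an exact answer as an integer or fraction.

E[-2x-5] = (1/10)·(-3) + (1/5)·(-11) + (4/15)·(-19) + (1/6)·(-23) + (1/15)·(-25) + (1/5)·(-31)
     = -289/15

-289/15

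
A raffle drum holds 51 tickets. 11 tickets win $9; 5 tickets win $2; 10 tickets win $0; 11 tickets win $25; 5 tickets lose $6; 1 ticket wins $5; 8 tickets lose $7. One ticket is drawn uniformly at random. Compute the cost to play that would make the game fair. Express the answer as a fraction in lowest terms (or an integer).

101/17 dollars

E[payout] = (11/51)·9 + (5/51)·2 + (10/51)·0 + (11/51)·25 + (5/51)·(-6) + (1/51)·5 + (8/51)·(-7) = 101/17
Fair fee = E[payout] = 101/17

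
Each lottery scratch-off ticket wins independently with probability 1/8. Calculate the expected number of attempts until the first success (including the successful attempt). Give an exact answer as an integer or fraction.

8

For a geometric distribution, E[trials] = 1/p = 1/(1/8) = 8.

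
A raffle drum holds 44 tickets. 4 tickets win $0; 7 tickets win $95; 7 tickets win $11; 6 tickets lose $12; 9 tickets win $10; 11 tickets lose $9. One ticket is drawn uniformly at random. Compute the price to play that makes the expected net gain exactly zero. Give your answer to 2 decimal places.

$15.02

E[payout] = (4/44)·0 + (7/44)·95 + (7/44)·11 + (6/44)·(-12) + (9/44)·10 + (11/44)·(-9) = 661/44
Fair fee = E[payout] = 661/44 ≈ $15.02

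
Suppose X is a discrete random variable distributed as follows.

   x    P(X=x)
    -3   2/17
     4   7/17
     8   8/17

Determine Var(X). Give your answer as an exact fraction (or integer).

3518/289

E[X] = (2/17)·(-3) + (7/17)·4 + (8/17)·8 = 86/17
E[X²] = (2/17)·9 + (7/17)·16 + (8/17)·64 = 642/17
Var(X) = 642/17 − (86/17)² = 3518/289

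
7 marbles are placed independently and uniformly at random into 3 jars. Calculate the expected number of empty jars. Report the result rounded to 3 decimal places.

Let Xⱼ=1 if jar j is empty. P(Xⱼ=1) = ((3-1)/3)^7 = 128/2187.
By linearity, E[#empty] = 3·128/2187 = 128/729.
≈ 0.176

0.176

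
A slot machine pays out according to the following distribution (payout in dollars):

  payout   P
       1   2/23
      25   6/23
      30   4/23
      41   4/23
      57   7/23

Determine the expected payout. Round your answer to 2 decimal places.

E[X] = (2/23)·1 + (6/23)·25 + (4/23)·30 + (4/23)·41 + (7/23)·57
     = 835/23 ≈ 36.30

$36.30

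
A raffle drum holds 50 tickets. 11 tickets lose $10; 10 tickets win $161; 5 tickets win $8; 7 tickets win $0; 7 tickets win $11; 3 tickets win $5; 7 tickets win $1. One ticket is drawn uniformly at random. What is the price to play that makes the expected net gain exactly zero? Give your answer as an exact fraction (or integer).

1639/50 dollars

E[payout] = (11/50)·(-10) + (10/50)·161 + (5/50)·8 + (7/50)·0 + (7/50)·11 + (3/50)·5 + (7/50)·1 = 1639/50
Fair fee = E[payout] = 1639/50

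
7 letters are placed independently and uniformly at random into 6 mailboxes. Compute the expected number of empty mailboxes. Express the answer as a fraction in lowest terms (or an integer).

Let Xⱼ=1 if mailbox j is empty. P(Xⱼ=1) = ((6-1)/6)^7 = 78125/279936.
By linearity, E[#empty] = 6·78125/279936 = 78125/46656.

78125/46656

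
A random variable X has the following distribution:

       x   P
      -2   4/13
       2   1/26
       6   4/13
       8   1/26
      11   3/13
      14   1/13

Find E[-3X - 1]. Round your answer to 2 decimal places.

E[-3x-1] = (4/13)·5 + (1/26)·(-7) + (4/13)·(-19) + (1/26)·(-25) + (3/13)·(-34) + (1/13)·(-43)
     = -217/13 ≈ -16.69

-16.69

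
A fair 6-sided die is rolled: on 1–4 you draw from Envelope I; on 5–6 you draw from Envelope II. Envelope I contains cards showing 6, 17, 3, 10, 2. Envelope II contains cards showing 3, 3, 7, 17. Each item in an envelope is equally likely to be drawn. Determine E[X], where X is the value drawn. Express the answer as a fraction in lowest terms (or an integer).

227/30

E[X | Envelope I] = (6 + 17 + 3 + 10 + 2)/5 = 38/5
E[X | Envelope II] = (3 + 3 + 7 + 17)/4 = 15/2
E[X] = (2/3)·38/5 + (1/3)·15/2 = 227/30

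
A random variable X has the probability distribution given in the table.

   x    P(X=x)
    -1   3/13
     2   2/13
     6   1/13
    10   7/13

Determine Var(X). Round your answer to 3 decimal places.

E[X] = (3/13)·(-1) + (2/13)·2 + (1/13)·6 + (7/13)·10 = 77/13
E[X²] = (3/13)·1 + (2/13)·4 + (1/13)·36 + (7/13)·100 = 747/13
Var(X) = 747/13 − (77/13)² = 3782/169 ≈ 22.379

22.379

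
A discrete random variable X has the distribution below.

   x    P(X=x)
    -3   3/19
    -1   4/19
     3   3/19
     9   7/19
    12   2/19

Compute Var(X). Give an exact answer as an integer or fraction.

E[X] = (3/19)·(-3) + (4/19)·(-1) + (3/19)·3 + (7/19)·9 + (2/19)·12 = 83/19
E[X²] = (3/19)·9 + (4/19)·1 + (3/19)·9 + (7/19)·81 + (2/19)·144 = 913/19
Var(X) = 913/19 − (83/19)² = 10458/361

10458/361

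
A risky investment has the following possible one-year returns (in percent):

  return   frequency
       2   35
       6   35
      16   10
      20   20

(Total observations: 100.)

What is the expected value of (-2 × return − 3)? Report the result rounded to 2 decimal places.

-19.80

Total = 100, so P(return=2) = 35/100, etc.
E[-2x-3] = (7/20)·(-7) + (7/20)·(-15) + (1/10)·(-35) + (1/5)·(-43)
     = -99/5 ≈ -19.80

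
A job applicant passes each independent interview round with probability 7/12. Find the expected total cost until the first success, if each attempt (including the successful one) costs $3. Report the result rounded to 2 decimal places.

$5.14

E[#attempts] = 1/p = 12/7; E[cost] = 3·12/7 = 36/7.
≈ 5.14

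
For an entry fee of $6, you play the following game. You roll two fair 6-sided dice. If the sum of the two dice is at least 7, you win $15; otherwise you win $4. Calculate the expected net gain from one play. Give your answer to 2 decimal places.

$4.42

E[payout] = (5/12)·4 + (7/12)·15 = 125/12
Expected profit = 125/12 − 6 = 53/12 ≈ $4.42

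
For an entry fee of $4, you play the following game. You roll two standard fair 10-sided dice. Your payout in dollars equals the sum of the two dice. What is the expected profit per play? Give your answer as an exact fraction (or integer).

$7

Distribution of the sum of the two dice: 2 w.p. 1/100, 3 w.p. 1/50, 4 w.p. 3/100, 5 w.p. 1/25, 6 w.p. 1/20, 7 w.p. 3/50, …
E[payout] = (1/100)·2 + (1/50)·3 + (3/100)·4 + (1/25)·5 + (1/20)·6 + (3/50)·7 + (7/100)·8 + (2/25)·9 + (9/100)·10 + (1/10)·11 + (9/100)·12 + (2/25)·13 + (7/100)·14 + (3/50)·15 + (1/20)·16 + (1/25)·17 + (3/100)·18 + (1/50)·19 + (1/100)·20 = 11
Expected profit = 11 − 4 = 7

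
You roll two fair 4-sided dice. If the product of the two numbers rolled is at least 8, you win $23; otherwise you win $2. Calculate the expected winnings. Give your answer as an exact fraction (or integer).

79/8 dollars

E[payout] = (5/8)·2 + (3/8)·23 = 79/8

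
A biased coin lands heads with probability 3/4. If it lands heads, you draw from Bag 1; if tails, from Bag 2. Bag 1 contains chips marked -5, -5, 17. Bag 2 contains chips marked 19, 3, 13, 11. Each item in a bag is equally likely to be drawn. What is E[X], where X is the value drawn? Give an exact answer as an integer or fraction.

37/8

E[X | Bag 1] = (-5 − 5 + 17)/3 = 7/3
E[X | Bag 2] = (19 + 3 + 13 + 11)/4 = 23/2
E[X] = (3/4)·7/3 + (1/4)·23/2 = 37/8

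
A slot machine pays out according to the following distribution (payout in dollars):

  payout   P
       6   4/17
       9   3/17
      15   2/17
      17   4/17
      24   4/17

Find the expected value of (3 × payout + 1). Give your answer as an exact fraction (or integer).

E[3x+1] = (4/17)·19 + (3/17)·28 + (2/17)·46 + (4/17)·52 + (4/17)·73
     = 752/17

752/17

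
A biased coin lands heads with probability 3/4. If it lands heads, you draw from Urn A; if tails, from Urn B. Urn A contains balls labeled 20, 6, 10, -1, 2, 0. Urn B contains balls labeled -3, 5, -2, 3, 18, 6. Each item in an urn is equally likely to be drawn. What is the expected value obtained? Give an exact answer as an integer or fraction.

E[X | Urn A] = (20 + 6 + 10 − 1 + 2 + 0)/6 = 37/6
E[X | Urn B] = (-3 + 5 − 2 + 3 + 18 + 6)/6 = 9/2
E[X] = (3/4)·37/6 + (1/4)·9/2 = 23/4

23/4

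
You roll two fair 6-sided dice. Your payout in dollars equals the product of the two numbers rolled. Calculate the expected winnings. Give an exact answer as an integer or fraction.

Distribution of the product of the two numbers rolled: 1 w.p. 1/36, 2 w.p. 1/18, 3 w.p. 1/18, 4 w.p. 1/12, 5 w.p. 1/18, 6 w.p. 1/9, …
E[payout] = (1/36)·1 + (1/18)·2 + (1/18)·3 + (1/12)·4 + (1/18)·5 + (1/9)·6 + (1/18)·8 + (1/36)·9 + (1/18)·10 + (1/9)·12 + (1/18)·15 + (1/36)·16 + (1/18)·18 + (1/18)·20 + (1/18)·24 + (1/36)·25 + (1/18)·30 + (1/36)·36 = 49/4

49/4 dollars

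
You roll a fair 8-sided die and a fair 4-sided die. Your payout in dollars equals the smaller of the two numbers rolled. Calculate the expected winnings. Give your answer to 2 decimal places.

$2.19

Distribution of the smaller of the two numbers rolled: 1 w.p. 11/32, 2 w.p. 9/32, 3 w.p. 7/32, 4 w.p. 5/32
E[payout] = (11/32)·1 + (9/32)·2 + (7/32)·3 + (5/32)·4 = 35/16
≈ $2.19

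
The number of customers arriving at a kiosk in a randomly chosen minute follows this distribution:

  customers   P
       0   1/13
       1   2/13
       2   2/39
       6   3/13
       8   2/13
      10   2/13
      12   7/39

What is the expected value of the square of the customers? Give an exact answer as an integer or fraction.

E[X²] = (1/13)·0 + (2/13)·1 + (2/39)·4 + (3/13)·36 + (2/13)·64 + (2/13)·100 + (7/39)·144
     = 2330/39

2330/39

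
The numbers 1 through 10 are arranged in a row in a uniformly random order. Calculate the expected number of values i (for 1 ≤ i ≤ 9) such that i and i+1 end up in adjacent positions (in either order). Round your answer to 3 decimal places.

1.800

For each i ∈ {1,…,9}, let Xᵢ = 1 if i and i+1 are adjacent. P(Xᵢ=1) = 2·(10−1)!/10! = 2/10.
By linearity, E[ΣXᵢ] = (9)·(2/10) = 9/5.
≈ 1.800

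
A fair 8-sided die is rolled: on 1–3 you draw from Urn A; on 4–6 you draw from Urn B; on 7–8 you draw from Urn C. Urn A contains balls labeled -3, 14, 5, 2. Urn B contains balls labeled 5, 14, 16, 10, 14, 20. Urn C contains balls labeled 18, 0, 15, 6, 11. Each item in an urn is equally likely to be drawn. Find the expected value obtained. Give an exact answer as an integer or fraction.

E[X | Urn A] = (-3 + 14 + 5 + 2)/4 = 9/2
E[X | Urn B] = (5 + 14 + 16 + 10 + 14 + 20)/6 = 79/6
E[X | Urn C] = (18 + 0 + 15 + 6 + 11)/5 = 10
E[X] = (3/8)·9/2 + (3/8)·79/6 + (1/4)·10 = 73/8

73/8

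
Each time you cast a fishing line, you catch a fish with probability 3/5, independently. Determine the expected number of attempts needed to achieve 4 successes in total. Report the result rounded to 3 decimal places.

6.667

By linearity (sum of 4 independent geometric waits), E[trials] = 4/p = 4/(3/5) = 20/3.
≈ 6.667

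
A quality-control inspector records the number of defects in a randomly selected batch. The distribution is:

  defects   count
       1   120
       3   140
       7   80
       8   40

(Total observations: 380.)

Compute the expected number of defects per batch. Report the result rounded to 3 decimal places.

3.737

Total = 380, so P(defects=1) = 120/380, etc.
E[X] = (6/19)·1 + (7/19)·3 + (4/19)·7 + (2/19)·8
     = 71/19 ≈ 3.737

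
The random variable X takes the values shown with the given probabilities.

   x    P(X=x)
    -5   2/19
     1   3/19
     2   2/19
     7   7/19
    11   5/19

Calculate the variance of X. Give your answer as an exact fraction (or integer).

8970/361

E[X] = (2/19)·(-5) + (3/19)·1 + (2/19)·2 + (7/19)·7 + (5/19)·11 = 101/19
E[X²] = (2/19)·25 + (3/19)·1 + (2/19)·4 + (7/19)·49 + (5/19)·121 = 1009/19
Var(X) = 1009/19 − (101/19)² = 8970/361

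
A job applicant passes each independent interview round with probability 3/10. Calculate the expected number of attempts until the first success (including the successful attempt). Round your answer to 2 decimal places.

3.33

For a geometric distribution, E[trials] = 1/p = 1/(3/10) = 10/3.
≈ 3.33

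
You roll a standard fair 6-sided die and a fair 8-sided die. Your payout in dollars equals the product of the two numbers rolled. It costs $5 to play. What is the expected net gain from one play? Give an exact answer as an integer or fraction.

43/4 dollars

Distribution of the product of the two numbers rolled: 1 w.p. 1/48, 2 w.p. 1/24, 3 w.p. 1/24, 4 w.p. 1/16, 5 w.p. 1/24, 6 w.p. 1/12, …
E[payout] = (1/48)·1 + (1/24)·2 + (1/24)·3 + (1/16)·4 + (1/24)·5 + (1/12)·6 + (1/48)·7 + (1/16)·8 + (1/48)·9 + (1/24)·10 + (1/12)·12 + (1/48)·14 + (1/24)·15 + (1/24)·16 + (1/24)·18 + (1/24)·20 + (1/48)·21 + (1/16)·24 + (1/48)·25 + (1/48)·28 + (1/24)·30 + (1/48)·32 + (1/48)·35 + (1/48)·36 + (1/48)·40 + (1/48)·42 + (1/48)·48 = 63/4
Expected profit = 63/4 − 5 = 43/4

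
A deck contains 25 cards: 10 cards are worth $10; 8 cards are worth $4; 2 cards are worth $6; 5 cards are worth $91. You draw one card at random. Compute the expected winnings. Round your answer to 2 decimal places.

E[payout] = (10/25)·10 + (8/25)·4 + (2/25)·6 + (5/25)·91 = 599/25
≈ $23.96

$23.96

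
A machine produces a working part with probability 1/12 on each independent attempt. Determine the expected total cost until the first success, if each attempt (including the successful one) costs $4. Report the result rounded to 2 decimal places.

E[#attempts] = 1/p = 12; E[cost] = 4·12 = 48.
≈ 48.00

$48.00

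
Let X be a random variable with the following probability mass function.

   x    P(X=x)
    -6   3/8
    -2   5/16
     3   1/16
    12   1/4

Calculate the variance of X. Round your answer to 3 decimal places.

E[X] = (3/8)·(-6) + (5/16)·(-2) + (1/16)·3 + (1/4)·12 = 5/16
E[X²] = (3/8)·36 + (5/16)·4 + (1/16)·9 + (1/4)·144 = 821/16
Var(X) = 821/16 − (5/16)² = 13111/256 ≈ 51.215

51.215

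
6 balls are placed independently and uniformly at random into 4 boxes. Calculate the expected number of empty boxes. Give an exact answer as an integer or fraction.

Let Xⱼ=1 if box j is empty. P(Xⱼ=1) = ((4-1)/4)^6 = 729/4096.
By linearity, E[#empty] = 4·729/4096 = 729/1024.

729/1024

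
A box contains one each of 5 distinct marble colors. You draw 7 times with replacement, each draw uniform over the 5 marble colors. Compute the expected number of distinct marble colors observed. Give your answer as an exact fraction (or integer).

61741/15625

Let Xⱼ=1 if type j appears at least once. P(Xⱼ=1) = 1 − ((5−1)/5)^7 = 61741/78125.
E[#distinct] = 5·61741/78125 = 61741/15625.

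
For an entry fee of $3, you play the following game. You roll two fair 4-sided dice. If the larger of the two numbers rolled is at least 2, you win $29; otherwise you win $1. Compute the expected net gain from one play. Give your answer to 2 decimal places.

E[payout] = (1/16)·1 + (15/16)·29 = 109/4
Expected profit = 109/4 − 3 = 97/4 ≈ $24.25

$24.25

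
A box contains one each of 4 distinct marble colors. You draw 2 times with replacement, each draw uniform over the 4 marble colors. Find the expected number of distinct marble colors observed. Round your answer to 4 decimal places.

Let Xⱼ=1 if type j appears at least once. P(Xⱼ=1) = 1 − ((4−1)/4)^2 = 7/16.
E[#distinct] = 4·7/16 = 7/4.
≈ 1.7500

1.7500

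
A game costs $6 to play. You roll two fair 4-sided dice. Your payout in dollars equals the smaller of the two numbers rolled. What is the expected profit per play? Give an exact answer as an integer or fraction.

Distribution of the smaller of the two numbers rolled: 1 w.p. 7/16, 2 w.p. 5/16, 3 w.p. 3/16, 4 w.p. 1/16
E[payout] = (7/16)·1 + (5/16)·2 + (3/16)·3 + (1/16)·4 = 15/8
Expected profit = 15/8 − 6 = -33/8

-33/8 dollars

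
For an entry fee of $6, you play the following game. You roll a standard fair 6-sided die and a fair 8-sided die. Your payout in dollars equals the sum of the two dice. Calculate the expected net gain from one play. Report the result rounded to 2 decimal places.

$2.00

Distribution of the sum of the two dice: 2 w.p. 1/48, 3 w.p. 1/24, 4 w.p. 1/16, 5 w.p. 1/12, 6 w.p. 5/48, 7 w.p. 1/8, …
E[payout] = (1/48)·2 + (1/24)·3 + (1/16)·4 + (1/12)·5 + (5/48)·6 + (1/8)·7 + (1/8)·8 + (1/8)·9 + (5/48)·10 + (1/12)·11 + (1/16)·12 + (1/24)·13 + (1/48)·14 = 8
Expected profit = 8 − 6 = 2 ≈ $2.00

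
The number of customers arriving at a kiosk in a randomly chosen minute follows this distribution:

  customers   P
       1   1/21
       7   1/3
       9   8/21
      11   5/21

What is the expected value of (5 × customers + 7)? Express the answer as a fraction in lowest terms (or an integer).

344/7

E[5x+7] = (1/21)·12 + (1/3)·42 + (8/21)·52 + (5/21)·62
     = 344/7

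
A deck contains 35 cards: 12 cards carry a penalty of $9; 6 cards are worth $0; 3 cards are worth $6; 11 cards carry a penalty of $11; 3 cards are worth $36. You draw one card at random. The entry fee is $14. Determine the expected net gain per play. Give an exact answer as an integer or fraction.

-593/35 dollars

E[payout] = (12/35)·(-9) + (6/35)·0 + (3/35)·6 + (11/35)·(-11) + (3/35)·36 = -103/35
Expected profit = -103/35 − 14 = -593/35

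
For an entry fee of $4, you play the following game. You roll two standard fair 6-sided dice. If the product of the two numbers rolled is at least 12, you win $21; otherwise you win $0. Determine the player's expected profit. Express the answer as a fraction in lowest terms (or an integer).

71/12 dollars

E[payout] = (19/36)·0 + (17/36)·21 = 119/12
Expected profit = 119/12 − 4 = 71/12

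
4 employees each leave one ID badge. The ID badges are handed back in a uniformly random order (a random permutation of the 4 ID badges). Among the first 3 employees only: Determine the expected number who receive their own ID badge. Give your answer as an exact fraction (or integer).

3/4

Let Xᵢ = 1 if person i gets their own ID badge. For each i, P(Xᵢ=1) = 1/4.
By linearity of expectation, E[X₁+…+X_3] = 3·(1/4) = 3/4.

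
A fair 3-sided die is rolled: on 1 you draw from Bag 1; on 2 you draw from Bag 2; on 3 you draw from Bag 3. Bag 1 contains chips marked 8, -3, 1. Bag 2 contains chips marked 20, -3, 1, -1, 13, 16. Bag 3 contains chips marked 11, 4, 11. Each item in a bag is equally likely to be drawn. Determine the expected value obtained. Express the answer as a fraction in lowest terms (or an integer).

55/9

E[X | Bag 1] = (8 − 3 + 1)/3 = 2
E[X | Bag 2] = (20 − 3 + 1 − 1 + 13 + 16)/6 = 23/3
E[X | Bag 3] = (11 + 4 + 11)/3 = 26/3
E[X] = (1/3)·2 + (1/3)·23/3 + (1/3)·26/3 = 55/9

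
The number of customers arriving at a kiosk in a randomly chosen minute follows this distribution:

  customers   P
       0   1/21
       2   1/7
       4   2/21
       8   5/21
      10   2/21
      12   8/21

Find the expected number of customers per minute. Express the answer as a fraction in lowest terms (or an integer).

E[X] = (1/21)·0 + (1/7)·2 + (2/21)·4 + (5/21)·8 + (2/21)·10 + (8/21)·12
     = 170/21

170/21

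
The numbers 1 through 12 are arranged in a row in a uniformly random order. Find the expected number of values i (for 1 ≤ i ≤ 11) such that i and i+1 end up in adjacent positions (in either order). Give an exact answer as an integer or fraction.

For each i ∈ {1,…,11}, let Xᵢ = 1 if i and i+1 are adjacent. P(Xᵢ=1) = 2·(12−1)!/12! = 2/12.
By linearity, E[ΣXᵢ] = (11)·(2/12) = 11/6.

11/6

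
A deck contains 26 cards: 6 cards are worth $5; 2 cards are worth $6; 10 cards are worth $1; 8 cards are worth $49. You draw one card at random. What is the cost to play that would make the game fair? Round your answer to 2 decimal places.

$17.08

E[payout] = (6/26)·5 + (2/26)·6 + (10/26)·1 + (8/26)·49 = 222/13
Fair fee = E[payout] = 222/13 ≈ $17.08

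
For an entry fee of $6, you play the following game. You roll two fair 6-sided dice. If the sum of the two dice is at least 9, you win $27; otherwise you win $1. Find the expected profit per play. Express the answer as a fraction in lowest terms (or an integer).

20/9 dollars

E[payout] = (13/18)·1 + (5/18)·27 = 74/9
Expected profit = 74/9 − 6 = 20/9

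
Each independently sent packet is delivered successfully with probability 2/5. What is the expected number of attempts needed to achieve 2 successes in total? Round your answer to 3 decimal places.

5.000

By linearity (sum of 2 independent geometric waits), E[trials] = 2/p = 2/(2/5) = 5.
≈ 5.000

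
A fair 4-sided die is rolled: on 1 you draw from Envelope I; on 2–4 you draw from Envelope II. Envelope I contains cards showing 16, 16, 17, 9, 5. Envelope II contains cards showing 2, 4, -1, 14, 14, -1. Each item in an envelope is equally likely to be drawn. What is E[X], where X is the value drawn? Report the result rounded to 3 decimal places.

7.150

E[X | Envelope I] = (16 + 16 + 17 + 9 + 5)/5 = 63/5
E[X | Envelope II] = (2 + 4 − 1 + 14 + 14 − 1)/6 = 16/3
E[X] = (1/4)·63/5 + (3/4)·16/3 = 143/20 ≈ 7.150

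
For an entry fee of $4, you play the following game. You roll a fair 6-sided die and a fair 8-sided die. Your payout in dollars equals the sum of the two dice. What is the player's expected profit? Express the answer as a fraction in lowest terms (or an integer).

Distribution of the sum of the two dice: 2 w.p. 1/48, 3 w.p. 1/24, 4 w.p. 1/16, 5 w.p. 1/12, 6 w.p. 5/48, 7 w.p. 1/8, …
E[payout] = (1/48)·2 + (1/24)·3 + (1/16)·4 + (1/12)·5 + (5/48)·6 + (1/8)·7 + (1/8)·8 + (1/8)·9 + (5/48)·10 + (1/12)·11 + (1/16)·12 + (1/24)·13 + (1/48)·14 = 8
Expected profit = 8 − 4 = 4

$4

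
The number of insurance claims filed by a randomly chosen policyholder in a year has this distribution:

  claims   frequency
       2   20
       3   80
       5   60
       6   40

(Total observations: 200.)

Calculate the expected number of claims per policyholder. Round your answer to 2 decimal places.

4.10

Total = 200, so P(claims=2) = 20/200, etc.
E[X] = (1/10)·2 + (2/5)·3 + (3/10)·5 + (1/5)·6
     = 41/10 ≈ 4.10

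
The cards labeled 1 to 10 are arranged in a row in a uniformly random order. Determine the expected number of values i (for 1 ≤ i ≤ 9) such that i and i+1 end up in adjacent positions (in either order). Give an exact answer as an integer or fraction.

9/5

For each i ∈ {1,…,9}, let Xᵢ = 1 if i and i+1 are adjacent. P(Xᵢ=1) = 2·(10−1)!/10! = 2/10.
By linearity, E[ΣXᵢ] = (9)·(2/10) = 9/5.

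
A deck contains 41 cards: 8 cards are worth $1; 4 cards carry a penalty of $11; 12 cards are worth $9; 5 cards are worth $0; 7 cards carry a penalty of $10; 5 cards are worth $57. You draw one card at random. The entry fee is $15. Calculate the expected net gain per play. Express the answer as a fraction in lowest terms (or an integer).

-$8

E[payout] = (8/41)·1 + (4/41)·(-11) + (12/41)·9 + (5/41)·0 + (7/41)·(-10) + (5/41)·57 = 7
Expected profit = 7 − 15 = -8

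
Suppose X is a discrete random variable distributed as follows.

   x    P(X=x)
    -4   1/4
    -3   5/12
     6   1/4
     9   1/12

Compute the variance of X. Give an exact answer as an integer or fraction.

47/2

E[X] = (1/4)·(-4) + (5/12)·(-3) + (1/4)·6 + (1/12)·9 = 0
E[X²] = (1/4)·16 + (5/12)·9 + (1/4)·36 + (1/12)·81 = 47/2
Var(X) = 47/2 − (0)² = 47/2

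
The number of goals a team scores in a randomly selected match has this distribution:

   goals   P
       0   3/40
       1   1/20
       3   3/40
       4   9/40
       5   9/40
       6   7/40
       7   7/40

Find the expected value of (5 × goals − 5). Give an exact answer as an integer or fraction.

E[5x-5] = (3/40)·(-5) + (1/20)·0 + (3/40)·10 + (9/40)·15 + (9/40)·20 + (7/40)·25 + (7/40)·30
     = 143/8

143/8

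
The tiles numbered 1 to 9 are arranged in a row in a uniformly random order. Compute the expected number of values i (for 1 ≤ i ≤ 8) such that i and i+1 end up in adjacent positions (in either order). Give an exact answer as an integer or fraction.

For each i ∈ {1,…,8}, let Xᵢ = 1 if i and i+1 are adjacent. P(Xᵢ=1) = 2·(9−1)!/9! = 2/9.
By linearity, E[ΣXᵢ] = (8)·(2/9) = 16/9.

16/9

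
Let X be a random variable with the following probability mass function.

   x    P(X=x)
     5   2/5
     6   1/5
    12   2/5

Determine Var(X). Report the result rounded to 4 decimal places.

E[X] = (2/5)·5 + (1/5)·6 + (2/5)·12 = 8
E[X²] = (2/5)·25 + (1/5)·36 + (2/5)·144 = 374/5
Var(X) = 374/5 − (8)² = 54/5 ≈ 10.8000

10.8000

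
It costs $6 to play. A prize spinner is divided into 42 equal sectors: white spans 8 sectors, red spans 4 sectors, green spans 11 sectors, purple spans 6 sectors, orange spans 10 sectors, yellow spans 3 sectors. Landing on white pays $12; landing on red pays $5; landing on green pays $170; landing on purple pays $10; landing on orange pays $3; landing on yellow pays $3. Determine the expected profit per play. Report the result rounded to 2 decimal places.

$43.64

E[payout] = (8/42)·12 + (4/42)·5 + (11/42)·170 + (6/42)·10 + (10/42)·3 + (3/42)·3 = 695/14
Expected profit = 695/14 − 6 = 611/14 ≈ $43.64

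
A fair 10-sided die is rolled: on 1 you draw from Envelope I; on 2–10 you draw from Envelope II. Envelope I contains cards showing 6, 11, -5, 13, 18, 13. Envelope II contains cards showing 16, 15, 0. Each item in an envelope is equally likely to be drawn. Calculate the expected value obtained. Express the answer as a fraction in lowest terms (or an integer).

E[X | Envelope I] = (6 + 11 − 5 + 13 + 18 + 13)/6 = 28/3
E[X | Envelope II] = (16 + 15 + 0)/3 = 31/3
E[X] = (1/10)·28/3 + (9/10)·31/3 = 307/30

307/30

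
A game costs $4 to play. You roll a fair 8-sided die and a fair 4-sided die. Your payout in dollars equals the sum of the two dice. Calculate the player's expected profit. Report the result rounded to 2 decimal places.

$3.00

Distribution of the sum of the two dice: 2 w.p. 1/32, 3 w.p. 1/16, 4 w.p. 3/32, 5 w.p. 1/8, 6 w.p. 1/8, 7 w.p. 1/8, …
E[payout] = (1/32)·2 + (1/16)·3 + (3/32)·4 + (1/8)·5 + (1/8)·6 + (1/8)·7 + (1/8)·8 + (1/8)·9 + (3/32)·10 + (1/16)·11 + (1/32)·12 = 7
Expected profit = 7 − 4 = 3 ≈ $3.00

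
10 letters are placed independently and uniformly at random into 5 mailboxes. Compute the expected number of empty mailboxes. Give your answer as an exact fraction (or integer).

1048576/1953125

Let Xⱼ=1 if mailbox j is empty. P(Xⱼ=1) = ((5-1)/5)^10 = 1048576/9765625.
By linearity, E[#empty] = 5·1048576/9765625 = 1048576/1953125.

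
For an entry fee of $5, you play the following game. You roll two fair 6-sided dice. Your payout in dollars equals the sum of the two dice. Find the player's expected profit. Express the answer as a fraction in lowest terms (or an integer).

Distribution of the sum of the two dice: 2 w.p. 1/36, 3 w.p. 1/18, 4 w.p. 1/12, 5 w.p. 1/9, 6 w.p. 5/36, 7 w.p. 1/6, …
E[payout] = (1/36)·2 + (1/18)·3 + (1/12)·4 + (1/9)·5 + (5/36)·6 + (1/6)·7 + (5/36)·8 + (1/9)·9 + (1/12)·10 + (1/18)·11 + (1/36)·12 = 7
Expected profit = 7 − 5 = 2

$2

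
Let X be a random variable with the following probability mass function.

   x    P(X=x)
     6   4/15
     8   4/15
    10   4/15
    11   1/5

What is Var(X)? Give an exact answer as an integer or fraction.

268/75

E[X] = (4/15)·6 + (4/15)·8 + (4/15)·10 + (1/5)·11 = 43/5
E[X²] = (4/15)·36 + (4/15)·64 + (4/15)·100 + (1/5)·121 = 1163/15
Var(X) = 1163/15 − (43/5)² = 268/75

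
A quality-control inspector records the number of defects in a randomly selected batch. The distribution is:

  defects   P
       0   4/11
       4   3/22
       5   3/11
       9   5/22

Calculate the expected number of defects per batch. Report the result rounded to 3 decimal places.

3.955

E[X] = (4/11)·0 + (3/22)·4 + (3/11)·5 + (5/22)·9
     = 87/22 ≈ 3.955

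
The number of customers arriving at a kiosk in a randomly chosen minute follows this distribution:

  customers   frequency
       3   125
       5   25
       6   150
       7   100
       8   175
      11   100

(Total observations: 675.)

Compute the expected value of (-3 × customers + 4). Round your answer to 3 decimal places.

Total = 675, so P(customers=3) = 125/675, etc.
E[-3x+4] = (5/27)·(-5) + (1/27)·(-11) + (2/9)·(-14) + (4/27)·(-17) + (7/27)·(-20) + (4/27)·(-29)
     = -148/9 ≈ -16.444

-16.444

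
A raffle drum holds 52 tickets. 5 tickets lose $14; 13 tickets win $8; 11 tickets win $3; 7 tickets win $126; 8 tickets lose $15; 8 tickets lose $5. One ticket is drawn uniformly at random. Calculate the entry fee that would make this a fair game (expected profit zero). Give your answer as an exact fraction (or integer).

E[payout] = (5/52)·(-14) + (13/52)·8 + (11/52)·3 + (7/52)·126 + (8/52)·(-15) + (8/52)·(-5) = 789/52
Fair fee = E[payout] = 789/52

789/52 dollars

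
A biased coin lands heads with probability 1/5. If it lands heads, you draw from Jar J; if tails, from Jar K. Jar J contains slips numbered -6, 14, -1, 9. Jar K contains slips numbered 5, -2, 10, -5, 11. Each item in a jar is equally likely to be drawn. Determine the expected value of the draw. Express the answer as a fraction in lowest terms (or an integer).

E[X | Jar J] = (-6 + 14 − 1 + 9)/4 = 4
E[X | Jar K] = (5 − 2 + 10 − 5 + 11)/5 = 19/5
E[X] = (1/5)·4 + (4/5)·19/5 = 96/25

96/25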